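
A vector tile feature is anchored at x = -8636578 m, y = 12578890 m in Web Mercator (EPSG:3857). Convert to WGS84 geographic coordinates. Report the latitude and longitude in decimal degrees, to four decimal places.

R = 6378137 m. λ = x/R = -77.58370020°.
φ = 2·arctan(exp(y/R)) − 90° = 2·arctan(7.18639) − 90° = 74.15610104°.

lat 74.1561°, lon -77.5837°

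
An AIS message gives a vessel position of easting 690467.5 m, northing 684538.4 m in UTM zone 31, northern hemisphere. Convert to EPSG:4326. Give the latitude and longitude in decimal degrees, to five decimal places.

lat 6.19020°, lon 4.72140°

Zone 31N: λ₀ = 3°, k₀ = 0.9996, false easting 500000 m.
Meridian distance M = (N − FN)/k₀ = 684812.3 m.
Inverse transverse Mercator on WGS84 gives φ = 6.19020040°, λ = 4.72140026°.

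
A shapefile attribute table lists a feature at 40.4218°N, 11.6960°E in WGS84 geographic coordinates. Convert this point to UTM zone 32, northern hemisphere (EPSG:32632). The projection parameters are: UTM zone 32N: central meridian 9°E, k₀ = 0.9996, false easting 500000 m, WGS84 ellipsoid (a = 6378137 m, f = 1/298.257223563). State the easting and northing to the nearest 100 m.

Zone 32 central meridian λ₀ = 6×32 − 183 = 9°; Δλ = +2.6960°.
Transverse Mercator on WGS84 with k₀ = 0.9996 gives E = 728721.119 m, N = 4478065.181 m.

E 728700 m, N 4478100 m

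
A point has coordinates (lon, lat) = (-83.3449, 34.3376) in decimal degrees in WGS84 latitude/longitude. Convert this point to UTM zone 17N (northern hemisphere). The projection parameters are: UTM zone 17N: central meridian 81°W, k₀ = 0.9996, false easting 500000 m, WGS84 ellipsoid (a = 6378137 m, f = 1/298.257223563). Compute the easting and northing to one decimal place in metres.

E 284291.9 m, N 3802080.1 m

Zone 17 central meridian λ₀ = 6×17 − 183 = -81°; Δλ = -2.3449°.
Transverse Mercator on WGS84 with k₀ = 0.9996 gives E = 284291.917 m, N = 3802080.086 m.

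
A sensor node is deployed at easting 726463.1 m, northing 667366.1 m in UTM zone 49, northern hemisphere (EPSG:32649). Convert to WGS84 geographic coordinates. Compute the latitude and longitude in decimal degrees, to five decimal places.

lat 6.03380°, lon 113.04600°

Zone 49N: λ₀ = 111°, k₀ = 0.9996, false easting 500000 m.
Meridian distance M = (N − FN)/k₀ = 667633.2 m.
Inverse transverse Mercator on WGS84 gives φ = 6.03380038°, λ = 113.04600031°.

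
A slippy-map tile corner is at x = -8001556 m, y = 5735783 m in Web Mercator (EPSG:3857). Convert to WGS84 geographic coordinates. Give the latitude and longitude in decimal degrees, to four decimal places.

R = 6378137 m. λ = x/R = -71.87920052°.
φ = 2·arctan(exp(y/R)) − 90° = 2·arctan(2.45785) − 90° = 45.72119789°.

lat 45.7212°, lon -71.8792°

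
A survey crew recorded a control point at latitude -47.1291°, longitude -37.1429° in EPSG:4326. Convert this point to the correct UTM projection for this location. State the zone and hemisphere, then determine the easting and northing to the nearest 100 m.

Longitude -37.1429° lies in the 6° band [-42°, -36°), giving zone 24; latitude is south of the equator, so 24S.
Zone 24 central meridian λ₀ = 6×24 − 183 = -39°; Δλ = +1.8571°.
Transverse Mercator on WGS84 with k₀ = 0.9996 gives E = 640844.855 m, N = 4778816.161 m.

Zone 24S: E 640800 m, N 4778800 m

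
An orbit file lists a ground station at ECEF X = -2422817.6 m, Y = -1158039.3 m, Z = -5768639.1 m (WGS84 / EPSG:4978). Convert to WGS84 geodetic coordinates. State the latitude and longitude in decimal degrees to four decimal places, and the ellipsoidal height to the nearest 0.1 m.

lat -65.1845°, lon -154.4535°, h 2496.2 m

λ = atan2(Y, X) = -154.45350004°; p = √(X²+Y²) = 2685349.2 m.
Bowring's method on WGS84 (a = 6378137 m, b = 6356752.314 m) gives φ = -65.18450028°, h = 2496.241 m.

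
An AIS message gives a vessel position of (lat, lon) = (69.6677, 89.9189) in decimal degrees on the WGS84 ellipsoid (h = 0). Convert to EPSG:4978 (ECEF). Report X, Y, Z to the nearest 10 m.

X 3150 m, Y 2222720 m, Z 5958260 m

WGS84: a = 6378137 m, e² = 0.006694380; N(φ) = a/√(1−e²sin²φ) = 6396991.637 m.
X = (N+h)·cosφ·cosλ = 3146.184 m; Y = (N+h)·cosφ·sinλ = 2222724.143 m; Z = (N(1−e²)+h)·sinφ = 5958259.909 m.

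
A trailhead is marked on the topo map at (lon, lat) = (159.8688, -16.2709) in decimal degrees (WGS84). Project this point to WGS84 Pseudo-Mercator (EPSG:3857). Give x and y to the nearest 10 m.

Web Mercator is spherical with R = a = 6378137 m.
x = R·λ = 6378137 × 2.790236931 = 17796513.410 m.
y = R·ln tan(π/4 + φ/2) = 6378137 × -0.287876524 = -1836115.907 m.

x 17796510 m, y -1836120 m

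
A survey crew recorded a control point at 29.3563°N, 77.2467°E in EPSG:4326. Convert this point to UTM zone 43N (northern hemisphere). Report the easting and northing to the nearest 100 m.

E 718100 m, N 3249600 m

Zone 43 central meridian λ₀ = 6×43 − 183 = 75°; Δλ = +2.2467°.
Transverse Mercator on WGS84 with k₀ = 0.9996 gives E = 718103.003 m, N = 3249558.678 m.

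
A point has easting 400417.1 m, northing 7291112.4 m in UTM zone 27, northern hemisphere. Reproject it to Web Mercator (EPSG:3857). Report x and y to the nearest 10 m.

Unproject from UTM 27N (λ₀ = -21°) → φ = 65.72620037°, λ = -23.17120018°.
Web Mercator (R = 6378137 m): x = -2579406.205 m, y = 9802308.864 m.

x -2579410 m, y 9802310 m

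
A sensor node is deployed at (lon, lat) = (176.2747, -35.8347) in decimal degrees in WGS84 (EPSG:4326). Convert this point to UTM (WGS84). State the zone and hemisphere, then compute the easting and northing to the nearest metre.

Longitude 176.2747° lies in the 6° band [174°, 180°), giving zone 60; latitude is south of the equator, so 60S.
Zone 60 central meridian λ₀ = 6×60 − 183 = 177°; Δλ = -0.7253°.
Transverse Mercator on WGS84 with k₀ = 0.9996 gives E = 434493.734 m, N = 6034142.735 m.

Zone 60S: E 434494 m, N 6034143 m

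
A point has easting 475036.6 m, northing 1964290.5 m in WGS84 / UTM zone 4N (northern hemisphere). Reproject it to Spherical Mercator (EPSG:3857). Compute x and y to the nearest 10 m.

Unproject from UTM 4N (λ₀ = -159°) → φ = 17.76579974°, λ = -159.23549993°.
Web Mercator (R = 6378137 m): x = -17726014.768 m, y = 2010153.928 m.

x -17726010 m, y 2010150 m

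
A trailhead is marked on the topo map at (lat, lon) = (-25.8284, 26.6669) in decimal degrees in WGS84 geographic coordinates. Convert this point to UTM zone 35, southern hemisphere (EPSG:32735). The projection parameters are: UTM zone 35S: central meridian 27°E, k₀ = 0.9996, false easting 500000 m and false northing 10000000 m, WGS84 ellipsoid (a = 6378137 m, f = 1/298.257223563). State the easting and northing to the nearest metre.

Zone 35 central meridian λ₀ = 6×35 − 183 = 27°; Δλ = -0.3331°.
Transverse Mercator on WGS84 with k₀ = 0.9996 gives E = 466615.729 m, N = 7143277.271 m.

E 466616 m, N 7143277 m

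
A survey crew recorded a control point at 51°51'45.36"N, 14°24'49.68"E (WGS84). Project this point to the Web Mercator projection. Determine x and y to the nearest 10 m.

Web Mercator is spherical with R = a = 6378137 m.
x = R·λ = 6378137 × 0.251568268 = 1604536.876 m.
y = R·ln tan(π/4 + φ/2) = 6378137 × 1.062272541 = 6775319.798 m.

x 1604540 m, y 6775320 m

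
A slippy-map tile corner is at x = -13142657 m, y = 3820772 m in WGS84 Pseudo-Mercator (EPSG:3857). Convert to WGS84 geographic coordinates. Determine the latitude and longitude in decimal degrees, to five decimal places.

lat 32.43670°, lon -118.06250°

R = 6378137 m. λ = x/R = -118.06249657°.
φ = 2·arctan(exp(y/R)) − 90° = 2·arctan(1.82037) − 90° = 32.43670161°.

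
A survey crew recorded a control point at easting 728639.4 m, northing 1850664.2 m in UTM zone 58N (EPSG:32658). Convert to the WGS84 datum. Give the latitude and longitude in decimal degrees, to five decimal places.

Zone 58N: λ₀ = 165°, k₀ = 0.9996, false easting 500000 m.
Meridian distance M = (N − FN)/k₀ = 1851404.8 m.
Inverse transverse Mercator on WGS84 gives φ = 16.72769990°, λ = 167.14449966°.

lat 16.72770°, lon 167.14450°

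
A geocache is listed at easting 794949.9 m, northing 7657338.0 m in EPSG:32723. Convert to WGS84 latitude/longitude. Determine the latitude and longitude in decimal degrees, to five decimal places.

lat -21.16150°, lon -42.15980°

Zone 23S: λ₀ = -45°, k₀ = 0.9996, false easting 500000 m, false northing 10000000 m.
Meridian distance M = (N − FN)/k₀ = -2343599.4 m.
Inverse transverse Mercator on WGS84 gives φ = -21.16149984°, λ = -42.15979956°.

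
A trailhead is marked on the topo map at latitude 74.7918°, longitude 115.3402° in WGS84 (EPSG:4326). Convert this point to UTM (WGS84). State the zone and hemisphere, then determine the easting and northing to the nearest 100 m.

Longitude 115.3402° lies in the 6° band [114°, 120°), giving zone 50; latitude is north of the equator, so 50N.
Zone 50 central meridian λ₀ = 6×50 − 183 = 117°; Δλ = -1.6598°.
Transverse Mercator on WGS84 with k₀ = 0.9996 gives E = 451403.816 m, N = 8301056.668 m.

Zone 50N: E 451400 m, N 8301100 m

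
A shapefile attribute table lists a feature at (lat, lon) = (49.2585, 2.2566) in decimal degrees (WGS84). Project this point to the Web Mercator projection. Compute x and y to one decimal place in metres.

x 251203.6 m, y 6318837.8 m

Web Mercator is spherical with R = a = 6378137 m.
x = R·λ = 6378137 × 0.039385100 = 251203.563 m.
y = R·ln tan(π/4 + φ/2) = 6378137 × 0.990702740 = 6318837.805 m.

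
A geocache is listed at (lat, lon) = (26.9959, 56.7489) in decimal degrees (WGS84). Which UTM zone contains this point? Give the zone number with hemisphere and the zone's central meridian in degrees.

Zone 40N, central meridian 57°

UTM zone = ⌊(λ + 180)/6⌋ + 1; 56.7489° ∈ [54°, 60°) → zone 40.
Hemisphere: N (φ ≥ 0).
Central meridian λ₀ = 6×40 − 183 = 57°.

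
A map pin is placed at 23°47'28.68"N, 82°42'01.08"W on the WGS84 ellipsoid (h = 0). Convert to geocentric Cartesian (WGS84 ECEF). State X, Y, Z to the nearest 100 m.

WGS84: a = 6378137 m, e² = 0.006694380; N(φ) = a/√(1−e²sin²φ) = 6381614.080 m.
X = (N+h)·cosφ·cosλ = 741939.373 m; Y = (N+h)·cosφ·sinλ = -5791983.489 m; Z = (N(1−e²)+h)·sinφ = 2557149.810 m.

X 741900 m, Y -5792000 m, Z 2557100 m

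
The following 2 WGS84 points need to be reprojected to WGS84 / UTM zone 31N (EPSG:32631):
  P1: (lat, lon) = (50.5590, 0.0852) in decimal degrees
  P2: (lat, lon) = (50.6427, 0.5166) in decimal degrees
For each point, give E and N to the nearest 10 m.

UTM zone 31N: λ₀ = 3°, k₀ = 0.9996.
P1 (50.5590°, 0.0852°) → (293554.039, 5604842.903) m.
P2 (50.6427°, 0.5166°) → (324416.585, 5613036.041) m.

P1: E 293550 m, N 5604840 m; P2: E 324420 m, N 5613040 m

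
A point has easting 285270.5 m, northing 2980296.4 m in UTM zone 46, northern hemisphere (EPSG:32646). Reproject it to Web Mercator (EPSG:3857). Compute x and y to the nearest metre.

Unproject from UTM 46N (λ₀ = 93°) → φ = 26.92799985°, λ = 90.83740034°.
Web Mercator (R = 6378137 m): x = 10111973.151 m, y = 3114479.158 m.

x 10111973 m, y 3114479 m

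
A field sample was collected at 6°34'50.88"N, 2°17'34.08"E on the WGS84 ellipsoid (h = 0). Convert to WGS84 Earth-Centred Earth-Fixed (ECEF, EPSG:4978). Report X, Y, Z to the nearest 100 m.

WGS84: a = 6378137 m, e² = 0.006694380; N(φ) = a/√(1−e²sin²φ) = 6378417.417 m.
X = (N+h)·cosφ·cosλ = 6331318.741 m; Y = (N+h)·cosφ·sinλ = 253495.133 m; Z = (N(1−e²)+h)·sinφ = 726100.268 m.

X 6331300 m, Y 253500 m, Z 726100 m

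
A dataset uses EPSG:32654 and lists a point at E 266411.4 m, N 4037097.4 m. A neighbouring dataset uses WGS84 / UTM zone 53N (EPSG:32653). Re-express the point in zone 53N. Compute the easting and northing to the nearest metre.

UTM 54N → geographic: φ = 36.45069968°, λ = 138.39360024°.
UTM 53N (λ₀ = 135°) forward: E = 804160.037 m, N = 4039294.851 m.

E 804160 m, N 4039295 m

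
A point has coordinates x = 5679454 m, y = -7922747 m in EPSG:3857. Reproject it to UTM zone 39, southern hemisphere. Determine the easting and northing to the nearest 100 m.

E 501200 m, N 3595000 m

Web Mercator inverse (R = 6378137 m) → φ = -57.78719941°, λ = 51.01940334°.
UTM 39S forward: E = 501153.712 m, N = 3594981.026 m.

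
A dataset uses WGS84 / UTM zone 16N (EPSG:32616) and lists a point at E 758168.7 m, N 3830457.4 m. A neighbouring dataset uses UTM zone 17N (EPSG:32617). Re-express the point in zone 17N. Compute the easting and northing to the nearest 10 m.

UTM 16N → geographic: φ = 34.58350018°, λ = -84.18540041°.
UTM 17N (λ₀ = -81°) forward: E = 207807.829 m, N = 3831469.510 m.

E 207810 m, N 3831470 m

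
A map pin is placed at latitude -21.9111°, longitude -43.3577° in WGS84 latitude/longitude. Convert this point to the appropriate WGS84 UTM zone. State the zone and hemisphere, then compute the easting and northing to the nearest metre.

Longitude -43.3577° lies in the 6° band [-48°, -42°), giving zone 23; latitude is south of the equator, so 23S.
Zone 23 central meridian λ₀ = 6×23 − 183 = -45°; Δλ = +1.6423°.
Transverse Mercator on WGS84 with k₀ = 0.9996 gives E = 669641.923 m, N = 7576105.531 m.

Zone 23S: E 669642 m, N 7576106 m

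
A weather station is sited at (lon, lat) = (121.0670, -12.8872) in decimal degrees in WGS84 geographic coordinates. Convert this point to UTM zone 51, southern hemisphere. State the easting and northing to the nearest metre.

E 290253 m, N 8574549 m

Zone 51 central meridian λ₀ = 6×51 − 183 = 123°; Δλ = -1.9330°.
Transverse Mercator on WGS84 with k₀ = 0.9996 gives E = 290252.507 m, N = 8574549.009 m.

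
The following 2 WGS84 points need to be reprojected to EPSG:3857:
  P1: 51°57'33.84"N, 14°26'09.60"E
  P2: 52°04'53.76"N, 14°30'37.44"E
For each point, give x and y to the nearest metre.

P1: x 1607008 m, y 6792788 m; P2: x 1615290 m, y 6814893 m

Web Mercator: x = R·λ, y = R·ln tan(π/4+φ/2), R = 6378137 m.
P1 (51.9594°, 14.4360°) → (1607008.169, 6792787.780) m.
P2 (52.0816°, 14.5104°) → (1615290.339, 6814893.250) m.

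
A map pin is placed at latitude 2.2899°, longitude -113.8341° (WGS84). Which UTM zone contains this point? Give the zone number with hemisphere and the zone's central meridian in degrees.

UTM zone = ⌊(λ + 180)/6⌋ + 1; -113.8341° ∈ [-114°, -108°) → zone 12.
Hemisphere: N (φ ≥ 0).
Central meridian λ₀ = 6×12 − 183 = -111°.

Zone 12N, central meridian -111°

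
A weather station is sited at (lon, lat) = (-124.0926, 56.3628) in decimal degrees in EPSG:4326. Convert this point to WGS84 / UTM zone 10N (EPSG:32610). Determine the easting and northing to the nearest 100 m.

Zone 10 central meridian λ₀ = 6×10 − 183 = -123°; Δλ = -1.0926°.
Transverse Mercator on WGS84 with k₀ = 0.9996 gives E = 432498.241 m, N = 6246995.311 m.

E 432500 m, N 6247000 m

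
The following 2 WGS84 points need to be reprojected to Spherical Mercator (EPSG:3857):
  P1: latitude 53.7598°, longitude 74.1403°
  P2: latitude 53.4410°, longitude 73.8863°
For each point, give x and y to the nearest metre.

P1: x 8253260 m, y 7124796 m; P2: x 8224985 m, y 7064991 m

Web Mercator: x = R·λ, y = R·ln tan(π/4+φ/2), R = 6378137 m.
P1 (53.7598°, 74.1403°) → (8253260.443, 7124795.900) m.
P2 (53.4410°, 73.8863°) → (8224985.293, 7064991.258) m.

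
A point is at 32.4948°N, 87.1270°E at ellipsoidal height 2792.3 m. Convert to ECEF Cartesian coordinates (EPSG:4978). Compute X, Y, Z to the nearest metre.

WGS84: a = 6378137 m, e² = 0.006694380; N(φ) = a/√(1−e²sin²φ) = 6384307.401 m.
X = (N+h)·cosφ·cosλ = 270015.676 m; Y = (N+h)·cosφ·sinλ = 5380365.529 m; Z = (N(1−e²)+h)·sinφ = 3408336.895 m.

X 270016 m, Y 5380366 m, Z 3408337 m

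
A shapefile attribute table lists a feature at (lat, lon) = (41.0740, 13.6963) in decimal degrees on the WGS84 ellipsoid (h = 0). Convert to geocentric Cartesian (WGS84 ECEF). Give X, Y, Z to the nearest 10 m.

X 4678270 m, Y 1140120 m, Z 4168620 m

WGS84: a = 6378137 m, e² = 0.006694380; N(φ) = a/√(1−e²sin²φ) = 6387373.159 m.
X = (N+h)·cosφ·cosλ = 4678272.577 m; Y = (N+h)·cosφ·sinλ = 1140119.866 m; Z = (N(1−e²)+h)·sinφ = 4168621.952 m.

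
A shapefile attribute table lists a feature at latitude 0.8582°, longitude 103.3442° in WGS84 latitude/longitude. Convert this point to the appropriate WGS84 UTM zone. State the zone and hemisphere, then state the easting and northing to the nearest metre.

Zone 48N: E 315746 m, N 94897 m

Longitude 103.3442° lies in the 6° band [102°, 108°), giving zone 48; latitude is north of the equator, so 48N.
Zone 48 central meridian λ₀ = 6×48 − 183 = 105°; Δλ = -1.6558°.
Transverse Mercator on WGS84 with k₀ = 0.9996 gives E = 315745.636 m, N = 94896.842 m.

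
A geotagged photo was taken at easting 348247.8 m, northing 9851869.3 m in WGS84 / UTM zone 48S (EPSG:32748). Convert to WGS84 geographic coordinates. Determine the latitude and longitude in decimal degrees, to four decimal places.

Zone 48S: λ₀ = 105°, k₀ = 0.9996, false easting 500000 m, false northing 10000000 m.
Meridian distance M = (N − FN)/k₀ = -148190.0 m.
Inverse transverse Mercator on WGS84 gives φ = -1.33980029°, λ = 103.63600043°.

lat -1.3398°, lon 103.6360°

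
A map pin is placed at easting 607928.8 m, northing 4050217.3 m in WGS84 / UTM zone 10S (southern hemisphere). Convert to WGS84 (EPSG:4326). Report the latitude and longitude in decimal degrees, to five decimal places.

Zone 10S: λ₀ = -123°, k₀ = 0.9996, false easting 500000 m, false northing 10000000 m.
Meridian distance M = (N − FN)/k₀ = -5952163.6 m.
Inverse transverse Mercator on WGS84 gives φ = -53.68559956°, λ = -121.36570065°.

lat -53.68560°, lon -121.36570°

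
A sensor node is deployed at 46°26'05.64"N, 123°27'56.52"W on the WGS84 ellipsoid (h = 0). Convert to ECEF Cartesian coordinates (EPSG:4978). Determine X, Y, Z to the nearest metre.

X -2428211 m, Y -3673403 m, Z 4598696 m

WGS84: a = 6378137 m, e² = 0.006694380; N(φ) = a/√(1−e²sin²φ) = 6389375.483 m.
X = (N+h)·cosφ·cosλ = -2428211.161 m; Y = (N+h)·cosφ·sinλ = -3673402.964 m; Z = (N(1−e²)+h)·sinφ = 4598696.109 m.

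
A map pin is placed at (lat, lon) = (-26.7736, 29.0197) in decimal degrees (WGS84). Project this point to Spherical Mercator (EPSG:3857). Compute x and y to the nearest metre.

Web Mercator is spherical with R = a = 6378137 m.
x = R·λ = 6378137 × 0.506489313 = 3230458.227 m.
y = R·ln tan(π/4 + φ/2) = 6378137 × -0.485285033 = -3095214.424 m.

x 3230458 m, y -3095214 m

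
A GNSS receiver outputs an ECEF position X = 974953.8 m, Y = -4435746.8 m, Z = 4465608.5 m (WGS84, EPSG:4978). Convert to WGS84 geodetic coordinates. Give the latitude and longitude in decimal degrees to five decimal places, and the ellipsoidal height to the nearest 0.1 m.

λ = atan2(Y, X) = -77.60379974°; p = √(X²+Y²) = 4541628.0 m.
Bowring's method on WGS84 (a = 6378137 m, b = 6356752.314 m) gives φ = 44.70880049°, h = 1706.607 m.

lat 44.70880°, lon -77.60380°, h 1706.6 m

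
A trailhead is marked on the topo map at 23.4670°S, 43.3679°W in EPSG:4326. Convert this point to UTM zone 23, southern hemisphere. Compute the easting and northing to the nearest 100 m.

Zone 23 central meridian λ₀ = 6×23 − 183 = -45°; Δλ = +1.6321°.
Transverse Mercator on WGS84 with k₀ = 0.9996 gives E = 666694.671 m, N = 7403836.313 m.

E 666700 m, N 7403800 m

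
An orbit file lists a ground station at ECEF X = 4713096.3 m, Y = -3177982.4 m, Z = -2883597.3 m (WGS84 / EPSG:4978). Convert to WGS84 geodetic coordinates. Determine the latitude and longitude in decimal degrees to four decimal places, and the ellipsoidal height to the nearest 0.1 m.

lat -27.0533°, lon -33.9913°, h 265.6 m

λ = atan2(Y, X) = -33.99129956°; p = √(X²+Y²) = 5684439.2 m.
Bowring's method on WGS84 (a = 6378137 m, b = 6356752.314 m) gives φ = -27.05330021°, h = 265.600 m.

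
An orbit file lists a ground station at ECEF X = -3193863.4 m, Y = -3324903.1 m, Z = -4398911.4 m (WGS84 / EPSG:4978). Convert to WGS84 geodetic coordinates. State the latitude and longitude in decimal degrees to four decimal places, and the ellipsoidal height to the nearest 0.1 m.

λ = atan2(Y, X) = -133.84840012°; p = √(X²+Y²) = 4610395.2 m.
Bowring's method on WGS84 (a = 6378137 m, b = 6356752.314 m) gives φ = -43.84739942°, h = 4377.213 m.

lat -43.8474°, lon -133.8484°, h 4377.2 m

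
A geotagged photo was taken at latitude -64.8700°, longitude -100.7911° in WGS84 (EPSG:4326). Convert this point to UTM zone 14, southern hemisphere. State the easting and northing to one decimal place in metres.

Zone 14 central meridian λ₀ = 6×14 − 183 = -99°; Δλ = -1.7911°.
Transverse Mercator on WGS84 with k₀ = 0.9996 gives E = 415136.285 m, N = 2804832.507 m.

E 415136.3 m, N 2804832.5 m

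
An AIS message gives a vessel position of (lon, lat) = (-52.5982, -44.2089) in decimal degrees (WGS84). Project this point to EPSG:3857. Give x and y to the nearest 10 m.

x -5855200 m, y -5497830 m

Web Mercator is spherical with R = a = 6378137 m.
x = R·λ = 6378137 × -0.918011771 = -5855204.841 m.
y = R·ln tan(π/4 + φ/2) = 6378137 × -0.861980082 = -5497827.057 m.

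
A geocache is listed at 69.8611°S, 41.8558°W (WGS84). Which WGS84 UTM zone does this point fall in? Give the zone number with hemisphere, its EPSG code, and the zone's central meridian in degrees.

Zone 24S (EPSG:32724), central meridian -39°

UTM zone = ⌊(λ + 180)/6⌋ + 1; -41.8558° ∈ [-42°, -36°) → zone 24.
Hemisphere: S (φ < 0).
Central meridian λ₀ = 6×24 − 183 = -39°.
EPSG code: 32724.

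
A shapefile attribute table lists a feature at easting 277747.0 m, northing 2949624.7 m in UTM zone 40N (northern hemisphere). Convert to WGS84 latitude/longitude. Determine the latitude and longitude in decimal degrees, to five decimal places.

lat 26.65010°, lon 54.76710°

Zone 40N: λ₀ = 57°, k₀ = 0.9996, false easting 500000 m.
Meridian distance M = (N − FN)/k₀ = 2950805.0 m.
Inverse transverse Mercator on WGS84 gives φ = 26.65009975°, λ = 54.76709997°.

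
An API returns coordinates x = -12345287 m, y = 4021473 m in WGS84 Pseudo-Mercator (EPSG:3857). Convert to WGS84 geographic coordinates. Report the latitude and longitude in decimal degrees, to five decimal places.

lat 33.94540°, lon -110.89960°

R = 6378137 m. λ = x/R = -110.89959999°.
φ = 2·arctan(exp(y/R)) − 90° = 2·arctan(1.87857) − 90° = 33.94540049°.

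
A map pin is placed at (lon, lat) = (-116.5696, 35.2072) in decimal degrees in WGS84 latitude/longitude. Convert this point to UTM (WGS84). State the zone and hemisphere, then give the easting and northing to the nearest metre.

Longitude -116.5696° lies in the 6° band [-120°, -114°), giving zone 11; latitude is north of the equator, so 11N.
Zone 11 central meridian λ₀ = 6×11 − 183 = -117°; Δλ = +0.4304°.
Transverse Mercator on WGS84 with k₀ = 0.9996 gives E = 539175.577 m, N = 3896105.983 m.

Zone 11N: E 539176 m, N 3896106 m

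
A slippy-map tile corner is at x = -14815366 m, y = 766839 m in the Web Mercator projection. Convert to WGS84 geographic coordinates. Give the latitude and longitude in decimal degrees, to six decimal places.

R = 6378137 m. λ = x/R = -133.08869718°.
φ = 2·arctan(exp(y/R)) − 90° = 2·arctan(1.12776) − 90° = 6.87209570°.

lat 6.872096°, lon -133.088697°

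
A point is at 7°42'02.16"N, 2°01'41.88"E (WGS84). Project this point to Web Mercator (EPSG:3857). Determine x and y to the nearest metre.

x 225789 m, y 859819 m

Web Mercator is spherical with R = a = 6378137 m.
x = R·λ = 6378137 × 0.035400513 = 225789.323 m.
y = R·ln tan(π/4 + φ/2) = 6378137 × 0.134807288 = 859819.351 m.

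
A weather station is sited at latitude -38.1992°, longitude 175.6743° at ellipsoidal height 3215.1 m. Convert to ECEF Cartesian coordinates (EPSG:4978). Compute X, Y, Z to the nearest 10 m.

X -5007010 m, Y 378740 m, Z -3924830 m

WGS84: a = 6378137 m, e² = 0.006694380; N(φ) = a/√(1−e²sin²φ) = 6386316.832 m.
X = (N+h)·cosφ·cosλ = -5007009.179 m; Y = (N+h)·cosφ·sinλ = 378737.577 m; Z = (N(1−e²)+h)·sinφ = -3924832.085 m.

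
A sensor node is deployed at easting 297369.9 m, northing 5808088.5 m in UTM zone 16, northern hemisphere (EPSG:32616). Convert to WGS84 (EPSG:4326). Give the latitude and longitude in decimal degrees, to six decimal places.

lat 52.385500°, lon -89.977600°

Zone 16N: λ₀ = -87°, k₀ = 0.9996, false easting 500000 m.
Meridian distance M = (N − FN)/k₀ = 5810412.7 m.
Inverse transverse Mercator on WGS84 gives φ = 52.38550044°, λ = -89.97759982°.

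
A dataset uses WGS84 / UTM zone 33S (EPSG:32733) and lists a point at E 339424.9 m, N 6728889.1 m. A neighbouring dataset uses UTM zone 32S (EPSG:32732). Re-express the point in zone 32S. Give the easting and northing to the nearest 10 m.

UTM 33S → geographic: φ = -29.55939958°, λ = 13.34249969°.
UTM 32S (λ₀ = 9°) forward: E = 920869.993 m, N = 6722157.451 m.

E 920870 m, N 6722160 m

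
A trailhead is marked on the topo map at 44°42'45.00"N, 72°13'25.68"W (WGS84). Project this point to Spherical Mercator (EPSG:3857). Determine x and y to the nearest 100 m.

x -8039900 m, y 5576400 m

Web Mercator is spherical with R = a = 6378137 m.
x = R·λ = 6378137 × -1.260543108 = -8039916.639 m.
y = R·ln tan(π/4 + φ/2) = 6378137 × 0.874295031 = 5576373.484 m.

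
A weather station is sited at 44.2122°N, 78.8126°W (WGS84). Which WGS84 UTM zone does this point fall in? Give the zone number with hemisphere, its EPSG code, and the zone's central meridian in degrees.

UTM zone = ⌊(λ + 180)/6⌋ + 1; -78.8126° ∈ [-84°, -78°) → zone 17.
Hemisphere: N (φ ≥ 0).
Central meridian λ₀ = 6×17 − 183 = -81°.
EPSG code: 32617.

Zone 17N (EPSG:32617), central meridian -81°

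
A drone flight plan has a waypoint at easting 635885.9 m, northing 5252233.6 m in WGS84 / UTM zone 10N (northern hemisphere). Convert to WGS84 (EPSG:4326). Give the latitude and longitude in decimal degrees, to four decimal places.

lat 47.4094°, lon -121.1988°

Zone 10N: λ₀ = -123°, k₀ = 0.9996, false easting 500000 m.
Meridian distance M = (N − FN)/k₀ = 5254335.3 m.
Inverse transverse Mercator on WGS84 gives φ = 47.40939993°, λ = -121.19880002°.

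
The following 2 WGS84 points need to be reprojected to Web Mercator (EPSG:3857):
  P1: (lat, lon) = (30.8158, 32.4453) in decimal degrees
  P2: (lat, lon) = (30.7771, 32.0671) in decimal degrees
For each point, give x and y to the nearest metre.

P1: x 3611794 m, y 3608850 m; P2: x 3569693 m, y 3603835 m

Web Mercator: x = R·λ, y = R·ln tan(π/4+φ/2), R = 6378137 m.
P1 (30.8158°, 32.4453°) → (3611794.275, 3608850.301) m.
P2 (30.7771°, 32.0671°) → (3569693.243, 3603835.043) m.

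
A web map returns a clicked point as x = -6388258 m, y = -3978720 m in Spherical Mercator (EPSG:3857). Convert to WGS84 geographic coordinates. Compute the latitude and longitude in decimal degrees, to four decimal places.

lat -33.6262°, lon -57.3867°

R = 6378137 m. λ = x/R = -57.38669800°.
φ = 2·arctan(exp(y/R)) − 90° = 2·arctan(0.53590) − 90° = -33.62620316°.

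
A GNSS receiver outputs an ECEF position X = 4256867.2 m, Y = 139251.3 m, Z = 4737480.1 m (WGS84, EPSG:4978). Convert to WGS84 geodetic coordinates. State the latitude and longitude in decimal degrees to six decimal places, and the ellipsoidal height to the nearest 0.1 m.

lat 48.234600°, lon 1.873600°, h 4275.1 m

λ = atan2(Y, X) = 1.87360031°; p = √(X²+Y²) = 4259144.2 m.
Bowring's method on WGS84 (a = 6378137 m, b = 6356752.314 m) gives φ = 48.23459989°, h = 4275.118 m.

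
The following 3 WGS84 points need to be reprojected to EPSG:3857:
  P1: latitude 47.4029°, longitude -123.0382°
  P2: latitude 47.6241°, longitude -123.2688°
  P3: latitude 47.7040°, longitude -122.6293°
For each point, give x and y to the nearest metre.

P1: x -13696550 m, y 6008087 m; P2: x -13722220 m, y 6044545 m; P3: x -13651031 m, y 6057751 m

Web Mercator: x = R·λ, y = R·ln tan(π/4+φ/2), R = 6378137 m.
P1 (47.4029°, -123.0382°) → (-13696549.772, 6008087.364) m.
P2 (47.6241°, -123.2688°) → (-13722220.047, 6044544.756) m.
P3 (47.7040°, -122.6293°) → (-13651031.232, 6057751.497) m.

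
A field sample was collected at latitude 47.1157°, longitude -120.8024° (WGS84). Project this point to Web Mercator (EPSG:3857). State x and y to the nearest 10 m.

Web Mercator is spherical with R = a = 6378137 m.
x = R·λ = 6378137 × -2.108399624 = -13447661.655 m.
y = R·ln tan(π/4 + φ/2) = 6378137 × 0.934595752 = 5960979.747 m.

x -13447660 m, y 5960980 m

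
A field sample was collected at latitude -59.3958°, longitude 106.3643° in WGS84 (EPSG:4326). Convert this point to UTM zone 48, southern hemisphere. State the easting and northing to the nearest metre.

E 577477 m, N 3415080 m

Zone 48 central meridian λ₀ = 6×48 − 183 = 105°; Δλ = +1.3643°.
Transverse Mercator on WGS84 with k₀ = 0.9996 gives E = 577477.233 m, N = 3415080.081 m.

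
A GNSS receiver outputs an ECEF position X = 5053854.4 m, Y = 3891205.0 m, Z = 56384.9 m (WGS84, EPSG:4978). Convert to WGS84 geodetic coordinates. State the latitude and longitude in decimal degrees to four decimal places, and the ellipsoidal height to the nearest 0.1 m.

λ = atan2(Y, X) = 37.59440006°; p = √(X²+Y²) = 6378316.4 m.
Bowring's method on WGS84 (a = 6378137 m, b = 6356752.314 m) gives φ = 0.50989979°, h = 430.342 m.

lat 0.5099°, lon 37.5944°, h 430.3 m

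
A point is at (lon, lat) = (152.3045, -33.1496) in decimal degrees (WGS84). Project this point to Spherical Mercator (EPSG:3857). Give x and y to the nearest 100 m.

Web Mercator is spherical with R = a = 6378137 m.
x = R·λ = 6378137 × 2.658214991 = 16954459.386 m.
y = R·ln tan(π/4 + φ/2) = 6378137 × -0.613843468 = -3915177.738 m.

x 16954500 m, y -3915200 m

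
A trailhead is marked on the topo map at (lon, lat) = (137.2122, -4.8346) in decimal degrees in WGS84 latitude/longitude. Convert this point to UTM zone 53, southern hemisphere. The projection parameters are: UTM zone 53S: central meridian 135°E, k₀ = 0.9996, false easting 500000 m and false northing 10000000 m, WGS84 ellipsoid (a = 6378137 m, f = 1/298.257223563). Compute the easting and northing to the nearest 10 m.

Zone 53 central meridian λ₀ = 6×53 − 183 = 135°; Δλ = +2.2122°.
Transverse Mercator on WGS84 with k₀ = 0.9996 gives E = 745353.001 m, N = 9465219.376 m.

E 745350 m, N 9465220 m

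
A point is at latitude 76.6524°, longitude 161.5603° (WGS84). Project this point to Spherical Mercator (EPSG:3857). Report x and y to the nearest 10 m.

x 17984810 m, y 13684300 m

Web Mercator is spherical with R = a = 6378137 m.
x = R·λ = 6378137 × 2.819759176 = 17984810.328 m.
y = R·ln tan(π/4 + φ/2) = 6378137 × 2.145500667 = 13684297.187 m.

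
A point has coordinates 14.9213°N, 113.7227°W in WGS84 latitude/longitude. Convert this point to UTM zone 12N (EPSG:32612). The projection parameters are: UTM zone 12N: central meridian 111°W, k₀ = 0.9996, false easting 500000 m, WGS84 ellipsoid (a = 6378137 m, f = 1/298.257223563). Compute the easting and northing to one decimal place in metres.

Zone 12 central meridian λ₀ = 6×12 − 183 = -111°; Δλ = -2.7227°.
Transverse Mercator on WGS84 with k₀ = 0.9996 gives E = 207086.352 m, N = 1651414.488 m.

E 207086.4 m, N 1651414.5 m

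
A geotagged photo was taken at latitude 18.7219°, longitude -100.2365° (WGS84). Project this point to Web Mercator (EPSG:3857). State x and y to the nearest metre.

Web Mercator is spherical with R = a = 6378137 m.
x = R·λ = 6378137 × -1.749456956 = -11158276.139 m.
y = R·ln tan(π/4 + φ/2) = 6378137 × 0.332733735 = 2122221.348 m.

x -11158276 m, y 2122221 m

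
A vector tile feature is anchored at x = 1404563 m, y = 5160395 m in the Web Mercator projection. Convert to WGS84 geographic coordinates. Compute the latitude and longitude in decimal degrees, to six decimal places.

R = 6378137 m. λ = x/R = 12.61740410°.
φ = 2·arctan(exp(y/R)) − 90° = 2·arctan(2.24583) − 90° = 41.99609826°.

lat 41.996098°, lon 12.617404°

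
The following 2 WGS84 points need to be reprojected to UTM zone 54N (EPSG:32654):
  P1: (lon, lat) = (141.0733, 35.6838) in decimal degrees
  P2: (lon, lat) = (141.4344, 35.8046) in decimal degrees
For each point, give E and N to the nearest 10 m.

UTM zone 54N: λ₀ = 141°, k₀ = 0.9996.
P1 (35.6838°, 141.0733°) → (506632.627, 3948880.651) m.
P2 (35.8046°, 141.4344°) → (539247.913, 3962363.133) m.

P1: E 506630 m, N 3948880 m; P2: E 539250 m, N 3962360 m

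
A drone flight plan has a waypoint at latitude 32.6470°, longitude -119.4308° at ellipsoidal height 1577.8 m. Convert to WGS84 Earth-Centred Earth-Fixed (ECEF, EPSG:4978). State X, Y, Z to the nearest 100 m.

X -2642100 m, Y -4683100 m, Z 3421900 m

WGS84: a = 6378137 m, e² = 0.006694380; N(φ) = a/√(1−e²sin²φ) = 6384359.007 m.
X = (N+h)·cosφ·cosλ = -2642118.941 m; Y = (N+h)·cosφ·sinλ = -4683117.648 m; Z = (N(1−e²)+h)·sinφ = 3421911.916 m.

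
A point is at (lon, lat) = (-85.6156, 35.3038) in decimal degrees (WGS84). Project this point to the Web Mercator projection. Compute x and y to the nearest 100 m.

Web Mercator is spherical with R = a = 6378137 m.
x = R·λ = 6378137 × -1.494274111 = -9530684.996 m.
y = R·ln tan(π/4 + φ/2) = 6378137 × 0.659321582 = 4205243.375 m.

x -9530700 m, y 4205200 m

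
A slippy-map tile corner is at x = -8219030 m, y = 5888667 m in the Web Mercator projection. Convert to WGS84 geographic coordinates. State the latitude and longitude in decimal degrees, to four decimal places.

R = 6378137 m. λ = x/R = -73.83280270°.
φ = 2·arctan(exp(y/R)) − 90° = 2·arctan(2.51748) − 90° = 46.67179968°.

lat 46.6718°, lon -73.8328°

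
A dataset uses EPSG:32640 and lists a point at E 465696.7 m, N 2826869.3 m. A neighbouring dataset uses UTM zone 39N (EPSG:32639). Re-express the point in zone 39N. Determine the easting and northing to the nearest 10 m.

UTM 40N → geographic: φ = 25.55879983°, λ = 56.65850002°.
UTM 39N (λ₀ = 51°) forward: E = 1068972.409 m, N = 2838972.993 m.

E 1068970 m, N 2838970 m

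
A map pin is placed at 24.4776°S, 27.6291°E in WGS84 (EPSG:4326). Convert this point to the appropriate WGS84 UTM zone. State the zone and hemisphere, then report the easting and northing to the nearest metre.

Longitude 27.6291° lies in the 6° band [24°, 30°), giving zone 35; latitude is south of the equator, so 35S.
Zone 35 central meridian λ₀ = 6×35 − 183 = 27°; Δλ = +0.6291°.
Transverse Mercator on WGS84 with k₀ = 0.9996 gives E = 563748.925 m, N = 7292749.828 m.

Zone 35S: E 563749 m, N 7292750 m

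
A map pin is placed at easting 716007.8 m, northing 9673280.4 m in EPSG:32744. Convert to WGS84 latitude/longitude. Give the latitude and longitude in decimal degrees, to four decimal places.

Zone 44S: λ₀ = 81°, k₀ = 0.9996, false easting 500000 m, false northing 10000000 m.
Meridian distance M = (N − FN)/k₀ = -326850.3 m.
Inverse transverse Mercator on WGS84 gives φ = -2.95419980°, λ = 82.94340022°.

lat -2.9542°, lon 82.9434°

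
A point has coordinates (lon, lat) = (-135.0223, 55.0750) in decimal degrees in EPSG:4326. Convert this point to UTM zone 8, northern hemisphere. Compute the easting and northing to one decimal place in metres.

E 498576.2 m, N 6103137.6 m

Zone 8 central meridian λ₀ = 6×8 − 183 = -135°; Δλ = -0.0223°.
Transverse Mercator on WGS84 with k₀ = 0.9996 gives E = 498576.164 m, N = 6103137.625 m.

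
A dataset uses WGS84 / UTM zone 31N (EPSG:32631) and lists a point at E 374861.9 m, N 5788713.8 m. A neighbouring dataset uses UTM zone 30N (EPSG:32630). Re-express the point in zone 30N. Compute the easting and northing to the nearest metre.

UTM 31N → geographic: φ = 52.23459987°, λ = 1.16750038°.
UTM 30N (λ₀ = -3°) forward: E = 784540.508 m, N = 5795318.494 m.

E 784541 m, N 5795318 m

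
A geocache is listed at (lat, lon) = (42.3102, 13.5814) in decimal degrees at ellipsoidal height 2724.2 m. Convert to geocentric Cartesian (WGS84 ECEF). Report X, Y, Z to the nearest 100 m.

WGS84: a = 6378137 m, e² = 0.006694380; N(φ) = a/√(1−e²sin²φ) = 6387832.714 m.
X = (N+h)·cosφ·cosλ = 4593740.178 m; Y = (N+h)·cosφ·sinλ = 1109764.281 m; Z = (N(1−e²)+h)·sinφ = 4272980.778 m.

X 4593700 m, Y 1109800 m, Z 4273000 m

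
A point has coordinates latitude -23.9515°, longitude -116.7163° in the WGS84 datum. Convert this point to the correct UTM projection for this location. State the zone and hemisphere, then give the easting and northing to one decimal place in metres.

Longitude -116.7163° lies in the 6° band [-120°, -114°), giving zone 11; latitude is south of the equator, so 11S.
Zone 11 central meridian λ₀ = 6×11 − 183 = -117°; Δλ = +0.2837°.
Transverse Mercator on WGS84 with k₀ = 0.9996 gives E = 528866.315 m, N = 7351114.057 m.

Zone 11S: E 528866.3 m, N 7351114.1 m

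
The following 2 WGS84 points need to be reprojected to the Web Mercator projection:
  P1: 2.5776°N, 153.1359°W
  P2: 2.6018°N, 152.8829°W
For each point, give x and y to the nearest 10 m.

Web Mercator: x = R·λ, y = R·ln tan(π/4+φ/2), R = 6378137 m.
P1 (2.5776°, -153.1359°) → (-17047010.410, 287033.956) m.
P2 (2.6018°, -152.8829°) → (-17018846.579, 289730.642) m.

P1: x -17047010 m, y 287030 m; P2: x -17018850 m, y 289730 m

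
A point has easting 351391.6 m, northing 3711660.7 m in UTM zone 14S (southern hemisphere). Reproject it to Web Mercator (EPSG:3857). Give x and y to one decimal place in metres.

Unproject from UTM 14S (λ₀ = -99°) → φ = -56.71540030°, λ = -101.42810061°.
Web Mercator (R = 6378137 m): x = -11290924.512 m, y = -7702170.065 m.

x -11290924.5 m, y -7702170.1 m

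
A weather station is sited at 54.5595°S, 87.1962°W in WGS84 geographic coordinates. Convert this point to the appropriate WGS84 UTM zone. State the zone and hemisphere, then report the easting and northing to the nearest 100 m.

Longitude -87.1962° lies in the 6° band [-90°, -84°), giving zone 16; latitude is south of the equator, so 16S.
Zone 16 central meridian λ₀ = 6×16 − 183 = -87°; Δλ = -0.1962°.
Transverse Mercator on WGS84 with k₀ = 0.9996 gives E = 487312.259 m, N = 3954207.491 m.

Zone 16S: E 487300 m, N 3954200 m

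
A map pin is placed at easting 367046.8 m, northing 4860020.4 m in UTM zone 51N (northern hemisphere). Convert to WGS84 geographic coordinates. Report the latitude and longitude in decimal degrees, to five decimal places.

lat 43.88130°, lon 121.34500°

Zone 51N: λ₀ = 123°, k₀ = 0.9996, false easting 500000 m.
Meridian distance M = (N − FN)/k₀ = 4861965.2 m.
Inverse transverse Mercator on WGS84 gives φ = 43.88129971°, λ = 121.34499946°.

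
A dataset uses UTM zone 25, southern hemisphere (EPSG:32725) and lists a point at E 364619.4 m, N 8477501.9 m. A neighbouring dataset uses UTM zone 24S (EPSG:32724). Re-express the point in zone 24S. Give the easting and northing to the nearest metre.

UTM 25S → geographic: φ = -13.76870017°, λ = -34.25229964°.
UTM 24S (λ₀ = -39°) forward: E = 1013741.514 m, N = 8472779.644 m.

E 1013742 m, N 8472780 m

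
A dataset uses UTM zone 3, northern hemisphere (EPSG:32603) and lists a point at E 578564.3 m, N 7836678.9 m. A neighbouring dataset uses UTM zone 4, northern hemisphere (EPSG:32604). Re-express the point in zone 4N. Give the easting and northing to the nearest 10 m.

UTM 3N → geographic: φ = 70.62259976°, λ = -162.87799871°.
UTM 4N (λ₀ = -159°) forward: E = 356482.128 m, N = 7839890.200 m.

E 356480 m, N 7839890 m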